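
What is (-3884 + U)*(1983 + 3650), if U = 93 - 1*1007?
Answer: -27027134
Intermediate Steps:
U = -914 (U = 93 - 1007 = -914)
(-3884 + U)*(1983 + 3650) = (-3884 - 914)*(1983 + 3650) = -4798*5633 = -27027134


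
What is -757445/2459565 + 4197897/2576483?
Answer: 1674691273774/1267405481979 ≈ 1.3214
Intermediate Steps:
-757445/2459565 + 4197897/2576483 = -757445*1/2459565 + 4197897*(1/2576483) = -151489/491913 + 4197897/2576483 = 1674691273774/1267405481979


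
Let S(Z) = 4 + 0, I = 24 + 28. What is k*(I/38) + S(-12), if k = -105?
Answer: -2654/19 ≈ -139.68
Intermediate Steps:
I = 52
S(Z) = 4
k*(I/38) + S(-12) = -5460/38 + 4 = -105*26/19 + 4 = -2730/19 + 4 = -2654/19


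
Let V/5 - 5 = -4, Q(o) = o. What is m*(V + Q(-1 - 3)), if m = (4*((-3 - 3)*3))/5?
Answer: -72/5 ≈ -14.400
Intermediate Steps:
V = 5 (V = 25 + 5*(-4) = 25 - 20 = 5)
m = -72/5 (m = (4*(-6*3))*(⅕) = (4*(-18))*(⅕) = -72*⅕ = -72/5 ≈ -14.400)
m*(V + Q(-1 - 3)) = -72*(5 + (-1 - 3))/5 = -72*(5 - 4)/5 = -72/5*1 = -72/5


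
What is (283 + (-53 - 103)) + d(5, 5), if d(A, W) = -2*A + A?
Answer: 122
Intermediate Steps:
d(A, W) = -A
(283 + (-53 - 103)) + d(5, 5) = (283 + (-53 - 103)) - 1*5 = (283 - 156) - 5 = 127 - 5 = 122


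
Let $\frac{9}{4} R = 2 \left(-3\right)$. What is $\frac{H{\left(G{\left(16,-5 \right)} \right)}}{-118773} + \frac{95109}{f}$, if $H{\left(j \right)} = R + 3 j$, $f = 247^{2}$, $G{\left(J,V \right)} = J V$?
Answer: $\frac{33933558323}{21738665871} \approx 1.561$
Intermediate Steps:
$f = 61009$
$R = - \frac{8}{3}$ ($R = \frac{4 \cdot 2 \left(-3\right)}{9} = \frac{4}{9} \left(-6\right) = - \frac{8}{3} \approx -2.6667$)
$H{\left(j \right)} = - \frac{8}{3} + 3 j$
$\frac{H{\left(G{\left(16,-5 \right)} \right)}}{-118773} + \frac{95109}{f} = \frac{- \frac{8}{3} + 3 \cdot 16 \left(-5\right)}{-118773} + \frac{95109}{61009} = \left(- \frac{8}{3} + 3 \left(-80\right)\right) \left(- \frac{1}{118773}\right) + 95109 \cdot \frac{1}{61009} = \left(- \frac{8}{3} - 240\right) \left(- \frac{1}{118773}\right) + \frac{95109}{61009} = \left(- \frac{728}{3}\right) \left(- \frac{1}{118773}\right) + \frac{95109}{61009} = \frac{728}{356319} + \frac{95109}{61009} = \frac{33933558323}{21738665871}$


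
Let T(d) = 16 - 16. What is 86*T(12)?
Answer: 0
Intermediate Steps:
T(d) = 0
86*T(12) = 86*0 = 0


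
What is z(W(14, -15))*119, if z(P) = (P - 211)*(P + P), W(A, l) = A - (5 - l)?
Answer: 309876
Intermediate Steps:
W(A, l) = -5 + A + l (W(A, l) = A + (-5 + l) = -5 + A + l)
z(P) = 2*P*(-211 + P) (z(P) = (-211 + P)*(2*P) = 2*P*(-211 + P))
z(W(14, -15))*119 = (2*(-5 + 14 - 15)*(-211 + (-5 + 14 - 15)))*119 = (2*(-6)*(-211 - 6))*119 = (2*(-6)*(-217))*119 = 2604*119 = 309876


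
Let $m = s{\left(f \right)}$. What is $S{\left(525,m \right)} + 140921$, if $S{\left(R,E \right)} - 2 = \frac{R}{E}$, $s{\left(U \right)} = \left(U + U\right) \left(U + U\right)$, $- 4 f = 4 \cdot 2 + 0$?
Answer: $\frac{2255293}{16} \approx 1.4096 \cdot 10^{5}$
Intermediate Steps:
$f = -2$ ($f = - \frac{4 \cdot 2 + 0}{4} = - \frac{8 + 0}{4} = \left(- \frac{1}{4}\right) 8 = -2$)
$s{\left(U \right)} = 4 U^{2}$ ($s{\left(U \right)} = 2 U 2 U = 4 U^{2}$)
$m = 16$ ($m = 4 \left(-2\right)^{2} = 4 \cdot 4 = 16$)
$S{\left(R,E \right)} = 2 + \frac{R}{E}$
$S{\left(525,m \right)} + 140921 = \left(2 + \frac{525}{16}\right) + 140921 = \frac{557}{16} + 140921 = \frac{2255293}{16}$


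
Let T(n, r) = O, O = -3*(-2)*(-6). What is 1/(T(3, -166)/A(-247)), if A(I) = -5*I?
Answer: -1235/36 ≈ -34.306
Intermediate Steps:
O = -36 (O = 6*(-6) = -36)
T(n, r) = -36
1/(T(3, -166)/A(-247)) = 1/(-36/((-5*(-247)))) = 1/(-36/1235) = -1235/36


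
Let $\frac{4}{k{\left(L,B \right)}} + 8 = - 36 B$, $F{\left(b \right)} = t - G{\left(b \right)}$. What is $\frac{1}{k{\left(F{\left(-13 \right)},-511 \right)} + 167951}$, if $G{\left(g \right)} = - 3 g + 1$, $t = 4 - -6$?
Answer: $\frac{4597}{772070748} \approx 5.9541 \cdot 10^{-6}$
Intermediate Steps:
$t = 10$ ($t = 4 + 6 = 10$)
$G{\left(g \right)} = 1 - 3 g$
$F{\left(b \right)} = 9 + 3 b$ ($F{\left(b \right)} = 10 - \left(1 - 3 b\right) = 10 + \left(-1 + 3 b\right) = 9 + 3 b$)
$k{\left(L,B \right)} = \frac{4}{-8 - 36 B}$
$\frac{1}{k{\left(F{\left(-13 \right)},-511 \right)} + 167951} = \frac{1}{- \frac{1}{2 + 9 \left(-511\right)} + 167951} = \frac{1}{- \frac{1}{2 - 4599} + 167951} = \frac{1}{- \frac{1}{-4597} + 167951} = \frac{1}{\left(-1\right) \left(- \frac{1}{4597}\right) + 167951} = \frac{1}{\frac{1}{4597} + 167951} = \frac{1}{\frac{772070748}{4597}} = \frac{4597}{772070748}$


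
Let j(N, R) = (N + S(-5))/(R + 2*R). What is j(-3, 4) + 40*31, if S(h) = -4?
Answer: 14873/12 ≈ 1239.4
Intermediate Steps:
j(N, R) = (-4 + N)/(3*R) (j(N, R) = (N - 4)/(R + 2*R) = (-4 + N)/((3*R)) = (-4 + N)*(1/(3*R)) = (-4 + N)/(3*R))
j(-3, 4) + 40*31 = (⅓)*(-4 - 3)/4 + 40*31 = (⅓)*(¼)*(-7) + 1240 = -7/12 + 1240 = 14873/12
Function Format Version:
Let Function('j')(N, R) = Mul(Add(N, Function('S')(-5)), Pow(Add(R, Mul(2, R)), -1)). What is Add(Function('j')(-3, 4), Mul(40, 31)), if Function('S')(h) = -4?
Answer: Rational(14873, 12) ≈ 1239.4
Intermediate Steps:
Function('j')(N, R) = Mul(Rational(1, 3), Pow(R, -1), Add(-4, N)) (Function('j')(N, R) = Mul(Add(N, -4), Pow(Add(R, Mul(2, R)), -1)) = Mul(Add(-4, N), Pow(Mul(3, R), -1)) = Mul(Add(-4, N), Mul(Rational(1, 3), Pow(R, -1))) = Mul(Rational(1, 3), Pow(R, -1), Add(-4, N)))
Add(Function('j')(-3, 4), Mul(40, 31)) = Add(Mul(Rational(1, 3), Pow(4, -1), Add(-4, -3)), Mul(40, 31)) = Add(Mul(Rational(1, 3), Rational(1, 4), -7), 1240) = Add(Rational(-7, 12), 1240) = Rational(14873, 12)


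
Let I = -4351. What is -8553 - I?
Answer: -4202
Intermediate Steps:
-8553 - I = -8553 - 1*(-4351) = -8553 + 4351 = -4202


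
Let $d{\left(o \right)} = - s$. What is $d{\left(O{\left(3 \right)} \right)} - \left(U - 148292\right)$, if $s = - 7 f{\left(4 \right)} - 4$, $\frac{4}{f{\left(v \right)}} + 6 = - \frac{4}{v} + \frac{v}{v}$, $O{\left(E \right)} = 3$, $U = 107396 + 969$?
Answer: $\frac{119779}{3} \approx 39926.0$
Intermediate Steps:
$U = 108365$
$f{\left(v \right)} = \frac{4}{-5 - \frac{4}{v}}$ ($f{\left(v \right)} = \frac{4}{-6 - \left(\frac{4}{v} - \frac{v}{v}\right)} = \frac{4}{-6 + \left(- \frac{4}{v} + 1\right)} = \frac{4}{-6 + \left(1 - \frac{4}{v}\right)} = \frac{4}{-5 - \frac{4}{v}}$)
$s = \frac{2}{3}$ ($s = - 7 \left(\left(-4\right) 4 \frac{1}{4 + 5 \cdot 4}\right) - 4 = - 7 \left(\left(-4\right) 4 \frac{1}{4 + 20}\right) - 4 = - 7 \left(\left(-4\right) 4 \cdot \frac{1}{24}\right) - 4 = \left(-7\right) \left(- \frac{2}{3}\right) - 4 = \frac{14}{3} - 4 = \frac{2}{3} \approx 0.66667$)
$d{\left(o \right)} = - \frac{2}{3}$ ($d{\left(o \right)} = \left(-1\right) \frac{2}{3} = - \frac{2}{3}$)
$d{\left(O{\left(3 \right)} \right)} - \left(U - 148292\right) = - \frac{2}{3} - \left(108365 - 148292\right) = - \frac{2}{3} - -39927 = - \frac{2}{3} + 39927 = \frac{119779}{3}$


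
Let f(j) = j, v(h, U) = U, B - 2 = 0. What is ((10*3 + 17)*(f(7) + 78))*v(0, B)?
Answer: 7990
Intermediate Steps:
B = 2 (B = 2 + 0 = 2)
((10*3 + 17)*(f(7) + 78))*v(0, B) = ((10*3 + 17)*(7 + 78))*2 = ((30 + 17)*85)*2 = (47*85)*2 = 3995*2 = 7990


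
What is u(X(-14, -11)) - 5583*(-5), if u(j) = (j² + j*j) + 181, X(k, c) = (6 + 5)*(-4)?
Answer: 31968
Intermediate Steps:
X(k, c) = -44 (X(k, c) = 11*(-4) = -44)
u(j) = 181 + 2*j² (u(j) = (j² + j²) + 181 = 2*j² + 181 = 181 + 2*j²)
u(X(-14, -11)) - 5583*(-5) = (181 + 2*(-44)²) - 5583*(-5) = (181 + 2*1936) - 1*(-27915) = (181 + 3872) + 27915 = 4053 + 27915 = 31968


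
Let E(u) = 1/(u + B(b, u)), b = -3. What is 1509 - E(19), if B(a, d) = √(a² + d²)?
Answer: 13600/9 - √370/9 ≈ 1509.0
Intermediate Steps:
E(u) = 1/(u + √(9 + u²)) (E(u) = 1/(u + √((-3)² + u²)) = 1/(u + √(9 + u²)))
1509 - E(19) = 1509 - 1/(19 + √(9 + 19²)) = 1509 - 1/(19 + √(9 + 361)) = 1509 - 1/(19 + √370)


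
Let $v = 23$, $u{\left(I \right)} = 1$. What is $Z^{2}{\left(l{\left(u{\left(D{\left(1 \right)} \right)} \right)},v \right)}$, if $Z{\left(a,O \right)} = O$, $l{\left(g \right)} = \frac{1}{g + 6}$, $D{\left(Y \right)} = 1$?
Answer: $529$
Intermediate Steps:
$l{\left(g \right)} = \frac{1}{6 + g}$
$Z^{2}{\left(l{\left(u{\left(D{\left(1 \right)} \right)} \right)},v \right)} = 23^{2} = 529$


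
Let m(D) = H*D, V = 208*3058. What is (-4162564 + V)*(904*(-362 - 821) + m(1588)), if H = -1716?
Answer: 13381092660000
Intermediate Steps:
V = 636064
m(D) = -1716*D
(-4162564 + V)*(904*(-362 - 821) + m(1588)) = (-4162564 + 636064)*(904*(-362 - 821) - 1716*1588) = -3526500*(904*(-1183) - 2725008) = -3526500*(-1069432 - 2725008) = -3526500*(-3794440) = 13381092660000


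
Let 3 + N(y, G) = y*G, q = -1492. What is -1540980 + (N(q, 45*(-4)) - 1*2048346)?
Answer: -3320769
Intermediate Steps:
N(y, G) = -3 + G*y (N(y, G) = -3 + y*G = -3 + G*y)
-1540980 + (N(q, 45*(-4)) - 1*2048346) = -1540980 + ((-3 + (45*(-4))*(-1492)) - 1*2048346) = -1540980 + ((-3 - 180*(-1492)) - 2048346) = -1540980 + ((-3 + 268560) - 2048346) = -1540980 + (268557 - 2048346) = -1540980 - 1779789 = -3320769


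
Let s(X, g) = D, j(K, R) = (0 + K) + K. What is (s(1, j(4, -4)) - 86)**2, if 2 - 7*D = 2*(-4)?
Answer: 350464/49 ≈ 7152.3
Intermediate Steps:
j(K, R) = 2*K (j(K, R) = K + K = 2*K)
D = 10/7 (D = 2/7 - 2*(-4)/7 = 2/7 - 1/7*(-8) = 2/7 + 8/7 = 10/7 ≈ 1.4286)
s(X, g) = 10/7
(s(1, j(4, -4)) - 86)**2 = (10/7 - 86)**2 = (-592/7)**2 = 350464/49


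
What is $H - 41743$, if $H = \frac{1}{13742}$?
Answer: $- \frac{573632305}{13742} \approx -41743.0$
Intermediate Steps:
$H = \frac{1}{13742} \approx 7.277 \cdot 10^{-5}$
$H - 41743 = \frac{1}{13742} - 41743 = - \frac{573632305}{13742}$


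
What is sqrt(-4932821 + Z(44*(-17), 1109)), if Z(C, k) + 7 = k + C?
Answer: I*sqrt(4932467) ≈ 2220.9*I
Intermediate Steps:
Z(C, k) = -7 + C + k (Z(C, k) = -7 + (k + C) = -7 + (C + k) = -7 + C + k)
sqrt(-4932821 + Z(44*(-17), 1109)) = sqrt(-4932821 + (-7 + 44*(-17) + 1109)) = sqrt(-4932821 + (-7 - 748 + 1109)) = sqrt(-4932821 + 354) = sqrt(-4932467) = I*sqrt(4932467)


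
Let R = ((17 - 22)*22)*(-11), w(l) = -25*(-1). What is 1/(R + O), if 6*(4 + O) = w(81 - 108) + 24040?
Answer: 6/31301 ≈ 0.00019169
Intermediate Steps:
w(l) = 25
R = 1210 (R = -5*22*(-11) = -110*(-11) = 1210)
O = 24041/6 (O = -4 + (25 + 24040)/6 = -4 + (1/6)*24065 = -4 + 24065/6 = 24041/6 ≈ 4006.8)
1/(R + O) = 1/(1210 + 24041/6) = 1/(31301/6) = 6/31301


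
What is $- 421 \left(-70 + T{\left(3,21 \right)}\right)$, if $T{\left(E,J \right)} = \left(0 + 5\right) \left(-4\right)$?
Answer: $37890$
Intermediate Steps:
$T{\left(E,J \right)} = -20$ ($T{\left(E,J \right)} = 5 \left(-4\right) = -20$)
$- 421 \left(-70 + T{\left(3,21 \right)}\right) = - 421 \left(-70 - 20\right) = \left(-421\right) \left(-90\right) = 37890$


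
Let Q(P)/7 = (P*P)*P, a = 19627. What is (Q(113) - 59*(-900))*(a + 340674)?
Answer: 3658272607079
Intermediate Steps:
Q(P) = 7*P³ (Q(P) = 7*((P*P)*P) = 7*(P²*P) = 7*P³)
(Q(113) - 59*(-900))*(a + 340674) = (7*113³ - 59*(-900))*(19627 + 340674) = (7*1442897 + 53100)*360301 = (10100279 + 53100)*360301 = 10153379*360301 = 3658272607079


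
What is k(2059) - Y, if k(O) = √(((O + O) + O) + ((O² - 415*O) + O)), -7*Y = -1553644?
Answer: -1553644/7 + 4*√212077 ≈ -2.2011e+5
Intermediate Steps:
Y = 1553644/7 (Y = -⅐*(-1553644) = 1553644/7 ≈ 2.2195e+5)
k(O) = √(O² - 411*O) (k(O) = √((2*O + O) + (O² - 414*O)) = √(3*O + (O² - 414*O)) = √(O² - 411*O))
k(2059) - Y = √(2059*(-411 + 2059)) - 1*1553644/7 = √(2059*1648) - 1553644/7 = √3393232 - 1553644/7 = 4*√212077 - 1553644/7 = -1553644/7 + 4*√212077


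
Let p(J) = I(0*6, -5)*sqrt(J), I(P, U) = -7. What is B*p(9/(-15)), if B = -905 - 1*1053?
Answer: 13706*I*sqrt(15)/5 ≈ 10617.0*I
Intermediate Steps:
p(J) = -7*sqrt(J)
B = -1958 (B = -905 - 1053 = -1958)
B*p(9/(-15)) = -(-13706)*sqrt(9/(-15)) = -(-13706)*sqrt(9*(-1/15)) = -(-13706)*sqrt(-3/5) = -(-13706)*I*sqrt(15)/5 = 13706*I*sqrt(15)/5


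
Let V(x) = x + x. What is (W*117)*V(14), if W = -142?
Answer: -465192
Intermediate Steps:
V(x) = 2*x
(W*117)*V(14) = (-142*117)*(2*14) = -16614*28 = -465192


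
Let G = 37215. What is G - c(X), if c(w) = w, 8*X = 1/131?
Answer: 39001319/1048 ≈ 37215.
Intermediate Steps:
X = 1/1048 (X = (⅛)/131 = (⅛)*(1/131) = 1/1048 ≈ 0.00095420)
G - c(X) = 37215 - 1*1/1048 = 37215 - 1/1048 = 39001319/1048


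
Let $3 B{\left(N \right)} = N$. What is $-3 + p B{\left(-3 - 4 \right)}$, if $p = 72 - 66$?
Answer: $-17$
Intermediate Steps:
$p = 6$ ($p = 72 - 66 = 6$)
$B{\left(N \right)} = \frac{N}{3}$
$-3 + p B{\left(-3 - 4 \right)} = -3 + 6 \frac{-3 - 4}{3} = -3 + 6 \cdot \frac{1}{3} \left(-7\right) = -3 + 6 \left(- \frac{7}{3}\right) = -3 - 14 = -17$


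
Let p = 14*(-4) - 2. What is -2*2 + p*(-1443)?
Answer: 83690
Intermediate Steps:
p = -58 (p = -56 - 2 = -58)
-2*2 + p*(-1443) = -2*2 - 58*(-1443) = -4 + 83694 = 83690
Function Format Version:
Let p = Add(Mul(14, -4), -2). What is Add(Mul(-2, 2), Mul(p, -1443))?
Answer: 83690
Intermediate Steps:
p = -58 (p = Add(-56, -2) = -58)
Add(Mul(-2, 2), Mul(p, -1443)) = Add(Mul(-2, 2), Mul(-58, -1443)) = Add(-4, 83694) = 83690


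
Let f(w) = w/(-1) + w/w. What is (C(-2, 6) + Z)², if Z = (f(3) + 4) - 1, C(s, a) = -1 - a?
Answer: 36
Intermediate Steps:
f(w) = 1 - w (f(w) = w*(-1) + 1 = -w + 1 = 1 - w)
Z = 1 (Z = ((1 - 1*3) + 4) - 1 = ((1 - 3) + 4) - 1 = (-2 + 4) - 1 = 2 - 1 = 1)
(C(-2, 6) + Z)² = ((-1 - 1*6) + 1)² = ((-1 - 6) + 1)² = (-7 + 1)² = (-6)² = 36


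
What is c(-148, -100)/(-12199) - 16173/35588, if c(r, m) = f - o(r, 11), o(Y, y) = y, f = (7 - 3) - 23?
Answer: -196226787/434138012 ≈ -0.45199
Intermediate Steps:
f = -19 (f = 4 - 23 = -19)
c(r, m) = -30 (c(r, m) = -19 - 1*11 = -19 - 11 = -30)
c(-148, -100)/(-12199) - 16173/35588 = -30/(-12199) - 16173/35588 = -30*(-1/12199) - 16173*1/35588 = 30/12199 - 16173/35588 = -196226787/434138012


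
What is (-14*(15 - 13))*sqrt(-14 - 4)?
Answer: -84*I*sqrt(2) ≈ -118.79*I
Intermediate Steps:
(-14*(15 - 13))*sqrt(-14 - 4) = (-14*2)*sqrt(-18) = -84*I*sqrt(2)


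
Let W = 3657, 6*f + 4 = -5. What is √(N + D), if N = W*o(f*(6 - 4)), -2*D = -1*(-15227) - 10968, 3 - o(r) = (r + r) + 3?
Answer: 5*√3170/2 ≈ 140.76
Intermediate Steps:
f = -3/2 (f = -⅔ + (⅙)*(-5) = -⅔ - ⅚ = -3/2 ≈ -1.5000)
o(r) = -2*r (o(r) = 3 - ((r + r) + 3) = 3 - (2*r + 3) = 3 - (3 + 2*r) = 3 + (-3 - 2*r) = -2*r)
D = -4259/2 (D = -(-1*(-15227) - 10968)/2 = -(15227 - 10968)/2 = -½*4259 = -4259/2 ≈ -2129.5)
N = 21942 (N = 3657*(-(-3)*(6 - 4)) = 3657*(-(-3)*2) = 3657*(-2*(-3)) = 3657*6 = 21942)
√(N + D) = √(21942 - 4259/2) = √(39625/2) = 5*√3170/2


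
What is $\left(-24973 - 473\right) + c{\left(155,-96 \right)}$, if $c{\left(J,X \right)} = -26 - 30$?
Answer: $-25502$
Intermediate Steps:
$c{\left(J,X \right)} = -56$ ($c{\left(J,X \right)} = -26 - 30 = -56$)
$\left(-24973 - 473\right) + c{\left(155,-96 \right)} = \left(-24973 - 473\right) - 56 = -25446 - 56 = -25502$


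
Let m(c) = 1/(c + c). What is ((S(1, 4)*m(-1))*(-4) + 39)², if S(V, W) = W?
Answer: 2209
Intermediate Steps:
m(c) = 1/(2*c)
((S(1, 4)*m(-1))*(-4) + 39)² = ((4*((½)/(-1)))*(-4) + 39)² = ((4*((½)*(-1)))*(-4) + 39)² = ((4*(-½))*(-4) + 39)² = (-2*(-4) + 39)² = (8 + 39)² = 47² = 2209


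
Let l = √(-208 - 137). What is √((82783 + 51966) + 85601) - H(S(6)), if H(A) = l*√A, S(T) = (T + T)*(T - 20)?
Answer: 5*√8814 + 6*√1610 ≈ 710.16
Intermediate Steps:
l = I*√345 (l = √(-345) = I*√345 ≈ 18.574*I)
S(T) = 2*T*(-20 + T) (S(T) = (2*T)*(-20 + T) = 2*T*(-20 + T))
H(A) = I*√345*√A (H(A) = (I*√345)*√A = I*√345*√A)
√((82783 + 51966) + 85601) - H(S(6)) = √((82783 + 51966) + 85601) - I*√345*√(2*6*(-20 + 6)) = √(134749 + 85601) - I*√345*√(2*6*(-14)) = √220350 - I*√345*√(-168) = 5*√8814 - I*√345*2*I*√42 = 5*√8814 - (-6)*√1610 = 5*√8814 + 6*√1610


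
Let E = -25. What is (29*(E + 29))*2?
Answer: 232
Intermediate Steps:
(29*(E + 29))*2 = (29*(-25 + 29))*2 = (29*4)*2 = 116*2 = 232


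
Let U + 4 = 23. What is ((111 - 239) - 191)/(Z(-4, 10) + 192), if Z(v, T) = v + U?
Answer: -319/207 ≈ -1.5411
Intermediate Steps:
U = 19 (U = -4 + 23 = 19)
Z(v, T) = 19 + v (Z(v, T) = v + 19 = 19 + v)
((111 - 239) - 191)/(Z(-4, 10) + 192) = ((111 - 239) - 191)/((19 - 4) + 192) = (-128 - 191)/(15 + 192) = -319/207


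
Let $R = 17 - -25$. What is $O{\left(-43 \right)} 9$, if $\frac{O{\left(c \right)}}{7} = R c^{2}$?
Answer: $4892454$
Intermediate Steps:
$R = 42$ ($R = 17 + 25 = 42$)
$O{\left(c \right)} = 294 c^{2}$ ($O{\left(c \right)} = 7 \cdot 42 c^{2} = 294 c^{2}$)
$O{\left(-43 \right)} 9 = 294 \left(-43\right)^{2} \cdot 9 = 294 \cdot 1849 \cdot 9 = 543606 \cdot 9 = 4892454$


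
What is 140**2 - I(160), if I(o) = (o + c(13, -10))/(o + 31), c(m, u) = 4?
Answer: 3743436/191 ≈ 19599.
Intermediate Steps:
I(o) = (4 + o)/(31 + o) (I(o) = (o + 4)/(o + 31) = (4 + o)/(31 + o))
140**2 - I(160) = 140**2 - (4 + 160)/(31 + 160) = 19600 - 164/191 = 3743436/191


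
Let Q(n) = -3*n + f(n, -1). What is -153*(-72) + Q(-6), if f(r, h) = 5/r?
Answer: 66199/6 ≈ 11033.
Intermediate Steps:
Q(n) = -3*n + 5/n
-153*(-72) + Q(-6) = -153*(-72) + (-3*(-6) + 5/(-6)) = 11016 + (18 + 5*(-⅙)) = 11016 + (18 - ⅚) = 11016 + 103/6 = 66199/6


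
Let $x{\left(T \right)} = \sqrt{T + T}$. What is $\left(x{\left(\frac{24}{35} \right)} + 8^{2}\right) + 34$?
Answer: $98 + \frac{4 \sqrt{105}}{35} \approx 99.171$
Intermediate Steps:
$x{\left(T \right)} = \sqrt{2} \sqrt{T}$ ($x{\left(T \right)} = \sqrt{2 T} = \sqrt{2} \sqrt{T}$)
$\left(x{\left(\frac{24}{35} \right)} + 8^{2}\right) + 34 = \left(\sqrt{2} \sqrt{\frac{24}{35}} + 8^{2}\right) + 34 = \left(\sqrt{2} \sqrt{24 \cdot \frac{1}{35}} + 64\right) + 34 = \left(\sqrt{2} \sqrt{\frac{24}{35}} + 64\right) + 34 = \left(\sqrt{2} \frac{2 \sqrt{210}}{35} + 64\right) + 34 = \left(\frac{4 \sqrt{105}}{35} + 64\right) + 34 = \left(64 + \frac{4 \sqrt{105}}{35}\right) + 34 = 98 + \frac{4 \sqrt{105}}{35}$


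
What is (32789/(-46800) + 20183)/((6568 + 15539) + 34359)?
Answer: 944531611/2642608800 ≈ 0.35742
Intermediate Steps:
(32789/(-46800) + 20183)/((6568 + 15539) + 34359) = (32789*(-1/46800) + 20183)/(22107 + 34359) = (-32789/46800 + 20183)/56466 = (944531611/46800)*(1/56466) = 944531611/2642608800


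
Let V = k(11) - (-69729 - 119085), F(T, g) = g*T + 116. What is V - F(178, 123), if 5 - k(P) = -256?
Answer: 167065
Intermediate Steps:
F(T, g) = 116 + T*g (F(T, g) = T*g + 116 = 116 + T*g)
k(P) = 261 (k(P) = 5 - 1*(-256) = 5 + 256 = 261)
V = 189075 (V = 261 - (-69729 - 119085) = 261 - 1*(-188814) = 261 + 188814 = 189075)
V - F(178, 123) = 189075 - (116 + 178*123) = 189075 - (116 + 21894) = 189075 - 1*22010 = 189075 - 22010 = 167065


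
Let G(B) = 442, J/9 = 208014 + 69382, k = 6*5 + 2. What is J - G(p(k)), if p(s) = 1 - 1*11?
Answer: 2496122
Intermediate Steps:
k = 32 (k = 30 + 2 = 32)
J = 2496564 (J = 9*(208014 + 69382) = 9*277396 = 2496564)
p(s) = -10 (p(s) = 1 - 11 = -10)
J - G(p(k)) = 2496564 - 1*442 = 2496564 - 442 = 2496122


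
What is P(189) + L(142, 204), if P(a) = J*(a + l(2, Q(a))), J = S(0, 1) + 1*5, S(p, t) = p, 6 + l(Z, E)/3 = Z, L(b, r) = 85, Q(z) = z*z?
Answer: 970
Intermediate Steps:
Q(z) = z²
l(Z, E) = -18 + 3*Z
J = 5 (J = 0 + 1*5 = 0 + 5 = 5)
P(a) = -60 + 5*a (P(a) = 5*(a + (-18 + 3*2)) = 5*(a + (-18 + 6)) = 5*(a - 12) = 5*(-12 + a) = -60 + 5*a)
P(189) + L(142, 204) = (-60 + 5*189) + 85 = (-60 + 945) + 85 = 885 + 85 = 970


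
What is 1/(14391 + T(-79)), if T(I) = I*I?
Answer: 1/20632 ≈ 4.8468e-5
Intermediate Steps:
T(I) = I²
1/(14391 + T(-79)) = 1/(14391 + (-79)²) = 1/(14391 + 6241) = 1/20632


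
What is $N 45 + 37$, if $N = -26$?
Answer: $-1133$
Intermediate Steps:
$N 45 + 37 = \left(-26\right) 45 + 37 = -1170 + 37 = -1133$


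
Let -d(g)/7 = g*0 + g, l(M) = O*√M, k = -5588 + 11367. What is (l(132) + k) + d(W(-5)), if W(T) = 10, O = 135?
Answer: 5709 + 270*√33 ≈ 7260.0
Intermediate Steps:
k = 5779
l(M) = 135*√M
d(g) = -7*g (d(g) = -7*(g*0 + g) = -7*(0 + g) = -7*g)
(l(132) + k) + d(W(-5)) = (135*√132 + 5779) - 7*10 = (135*(2*√33) + 5779) - 70 = (270*√33 + 5779) - 70 = (5779 + 270*√33) - 70 = 5709 + 270*√33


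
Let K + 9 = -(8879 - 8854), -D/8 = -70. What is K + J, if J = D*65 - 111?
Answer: 36255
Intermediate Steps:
D = 560 (D = -8*(-70) = 560)
K = -34 (K = -9 - (8879 - 8854) = -9 - 1*25 = -9 - 25 = -34)
J = 36289 (J = 560*65 - 111 = 36400 - 111 = 36289)
K + J = -34 + 36289 = 36255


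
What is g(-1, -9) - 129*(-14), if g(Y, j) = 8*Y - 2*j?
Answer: 1816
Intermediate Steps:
g(Y, j) = -2*j + 8*Y
g(-1, -9) - 129*(-14) = (-2*(-9) + 8*(-1)) - 129*(-14) = (18 - 8) + 1806 = 10 + 1806 = 1816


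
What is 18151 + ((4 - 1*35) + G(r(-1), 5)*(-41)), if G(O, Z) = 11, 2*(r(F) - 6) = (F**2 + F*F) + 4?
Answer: 17669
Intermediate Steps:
r(F) = 8 + F**2 (r(F) = 6 + ((F**2 + F*F) + 4)/2 = 6 + ((F**2 + F**2) + 4)/2 = 6 + (2*F**2 + 4)/2 = 6 + (4 + 2*F**2)/2 = 6 + (2 + F**2) = 8 + F**2)
18151 + ((4 - 1*35) + G(r(-1), 5)*(-41)) = 18151 + ((4 - 1*35) + 11*(-41)) = 18151 + ((4 - 35) - 451) = 18151 + (-31 - 451) = 18151 - 482 = 17669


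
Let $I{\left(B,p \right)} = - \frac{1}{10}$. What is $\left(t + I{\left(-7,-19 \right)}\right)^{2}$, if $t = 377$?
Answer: $\frac{14205361}{100} \approx 1.4205 \cdot 10^{5}$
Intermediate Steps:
$I{\left(B,p \right)} = - \frac{1}{10}$ ($I{\left(B,p \right)} = \left(-1\right) \frac{1}{10} = - \frac{1}{10}$)
$\left(t + I{\left(-7,-19 \right)}\right)^{2} = \left(377 - \frac{1}{10}\right)^{2} = \left(\frac{3769}{10}\right)^{2} = \frac{14205361}{100}$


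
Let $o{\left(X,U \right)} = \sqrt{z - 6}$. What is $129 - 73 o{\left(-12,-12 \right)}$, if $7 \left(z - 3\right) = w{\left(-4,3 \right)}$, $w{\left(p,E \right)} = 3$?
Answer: $129 - \frac{219 i \sqrt{14}}{7} \approx 129.0 - 117.06 i$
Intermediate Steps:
$z = \frac{24}{7}$ ($z = 3 + \frac{1}{7} \cdot 3 = 3 + \frac{3}{7} = \frac{24}{7} \approx 3.4286$)
$o{\left(X,U \right)} = \frac{3 i \sqrt{14}}{7}$ ($o{\left(X,U \right)} = \sqrt{\frac{24}{7} - 6} = \sqrt{- \frac{18}{7}} = \frac{3 i \sqrt{14}}{7}$)
$129 - 73 o{\left(-12,-12 \right)} = 129 - 73 \frac{3 i \sqrt{14}}{7} = 129 - \frac{219 i \sqrt{14}}{7}$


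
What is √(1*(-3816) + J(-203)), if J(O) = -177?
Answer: 11*I*√33 ≈ 63.19*I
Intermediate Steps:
√(1*(-3816) + J(-203)) = √(1*(-3816) - 177) = √(-3816 - 177) = √(-3993) = 11*I*√33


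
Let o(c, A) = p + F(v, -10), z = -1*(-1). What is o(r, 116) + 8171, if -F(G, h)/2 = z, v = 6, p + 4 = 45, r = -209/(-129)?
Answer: 8210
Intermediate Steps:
z = 1
r = 209/129 (r = -209*(-1/129) = 209/129 ≈ 1.6202)
p = 41 (p = -4 + 45 = 41)
F(G, h) = -2 (F(G, h) = -2*1 = -2)
o(c, A) = 39 (o(c, A) = 41 - 2 = 39)
o(r, 116) + 8171 = 39 + 8171 = 8210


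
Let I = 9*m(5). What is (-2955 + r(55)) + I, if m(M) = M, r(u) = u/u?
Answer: -2909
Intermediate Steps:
r(u) = 1
I = 45 (I = 9*5 = 45)
(-2955 + r(55)) + I = (-2955 + 1) + 45 = -2954 + 45 = -2909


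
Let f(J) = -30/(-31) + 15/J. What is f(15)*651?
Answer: 1281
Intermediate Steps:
f(J) = 30/31 + 15/J (f(J) = -30*(-1/31) + 15/J = 30/31 + 15/J)
f(15)*651 = (30/31 + 15/15)*651 = (30/31 + 15*(1/15))*651 = (30/31 + 1)*651 = (61/31)*651 = 1281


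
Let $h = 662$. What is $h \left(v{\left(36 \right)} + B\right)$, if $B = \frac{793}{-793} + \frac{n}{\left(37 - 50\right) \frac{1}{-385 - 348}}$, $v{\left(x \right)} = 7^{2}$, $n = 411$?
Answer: $\frac{199849194}{13} \approx 1.5373 \cdot 10^{7}$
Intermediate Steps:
$v{\left(x \right)} = 49$
$B = \frac{301250}{13}$ ($B = \frac{793}{-793} + \frac{411}{\left(37 - 50\right) \frac{1}{-385 - 348}} = 793 \left(- \frac{1}{793}\right) + \frac{411}{\left(-13\right) \frac{1}{-733}} = -1 + \frac{411}{\left(-13\right) \left(- \frac{1}{733}\right)} = -1 + \frac{411}{\frac{13}{733}} = -1 + 411 \cdot \frac{733}{13} = -1 + \frac{301263}{13} = \frac{301250}{13} \approx 23173.0$)
$h \left(v{\left(36 \right)} + B\right) = 662 \left(49 + \frac{301250}{13}\right) = 662 \cdot \frac{301887}{13} = \frac{199849194}{13}$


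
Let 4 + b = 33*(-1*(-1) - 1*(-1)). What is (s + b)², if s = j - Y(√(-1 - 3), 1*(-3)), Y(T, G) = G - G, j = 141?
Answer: 41209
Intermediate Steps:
b = 62 (b = -4 + 33*(-1*(-1) - 1*(-1)) = -4 + 33*(1 + 1) = -4 + 33*2 = -4 + 66 = 62)
Y(T, G) = 0
s = 141 (s = 141 - 1*0 = 141 + 0 = 141)
(s + b)² = (141 + 62)² = 203² = 41209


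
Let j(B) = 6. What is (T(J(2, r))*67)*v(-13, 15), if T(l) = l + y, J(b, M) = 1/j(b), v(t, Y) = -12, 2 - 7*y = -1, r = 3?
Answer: -3350/7 ≈ -478.57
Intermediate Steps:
y = 3/7 (y = 2/7 - 1/7*(-1) = 2/7 + 1/7 = 3/7 ≈ 0.42857)
J(b, M) = 1/6
T(l) = 3/7 + l (T(l) = l + 3/7 = 3/7 + l)
(T(J(2, r))*67)*v(-13, 15) = ((3/7 + 1/6)*67)*(-12) = ((25/42)*67)*(-12) = (1675/42)*(-12) = -3350/7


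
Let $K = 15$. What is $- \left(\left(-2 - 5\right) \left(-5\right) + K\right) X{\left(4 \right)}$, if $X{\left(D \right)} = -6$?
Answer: $300$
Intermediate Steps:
$- \left(\left(-2 - 5\right) \left(-5\right) + K\right) X{\left(4 \right)} = - \left(\left(-2 - 5\right) \left(-5\right) + 15\right) \left(-6\right) = - \left(\left(-7\right) \left(-5\right) + 15\right) \left(-6\right) = - \left(35 + 15\right) \left(-6\right) = - 50 \left(-6\right) = \left(-1\right) \left(-300\right) = 300$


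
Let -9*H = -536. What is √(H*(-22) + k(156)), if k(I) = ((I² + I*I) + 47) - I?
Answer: 5*√17011/3 ≈ 217.38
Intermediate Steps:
H = 536/9 (H = -⅑*(-536) = 536/9 ≈ 59.556)
k(I) = 47 - I + 2*I² (k(I) = ((I² + I²) + 47) - I = (2*I² + 47) - I = (47 + 2*I²) - I = 47 - I + 2*I²)
√(H*(-22) + k(156)) = √((536/9)*(-22) + (47 - 1*156 + 2*156²)) = √(-11792/9 + (47 - 156 + 2*24336)) = √(-11792/9 + (47 - 156 + 48672)) = √(-11792/9 + 48563) = √(425275/9) = 5*√17011/3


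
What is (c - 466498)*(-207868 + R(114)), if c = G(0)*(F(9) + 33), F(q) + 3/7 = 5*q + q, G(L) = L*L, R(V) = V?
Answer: 96916825492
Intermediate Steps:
G(L) = L²
F(q) = -3/7 + 6*q (F(q) = -3/7 + (5*q + q) = -3/7 + 6*q)
c = 0 (c = 0²*((-3/7 + 6*9) + 33) = 0*((-3/7 + 54) + 33) = 0*(375/7 + 33) = 0*(606/7) = 0)
(c - 466498)*(-207868 + R(114)) = (0 - 466498)*(-207868 + 114) = -466498*(-207754) = 96916825492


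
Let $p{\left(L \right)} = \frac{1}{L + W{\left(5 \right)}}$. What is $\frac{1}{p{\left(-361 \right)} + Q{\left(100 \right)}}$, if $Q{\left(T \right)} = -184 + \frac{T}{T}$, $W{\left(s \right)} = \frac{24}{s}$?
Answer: $- \frac{1781}{325928} \approx -0.0054644$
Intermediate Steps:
$p{\left(L \right)} = \frac{1}{\frac{24}{5} + L}$ ($p{\left(L \right)} = \frac{1}{L + \frac{24}{5}} = \frac{1}{\frac{24}{5} + L}$)
$Q{\left(T \right)} = -183$ ($Q{\left(T \right)} = -184 + 1 = -183$)
$\frac{1}{p{\left(-361 \right)} + Q{\left(100 \right)}} = \frac{1}{\frac{5}{24 + 5 \left(-361\right)} - 183} = \frac{1}{\frac{5}{24 - 1805} - 183} = \frac{1}{\frac{5}{-1781} - 183} = \frac{1}{5 \left(- \frac{1}{1781}\right) - 183} = \frac{1}{- \frac{5}{1781} - 183} = \frac{1}{- \frac{325928}{1781}} = - \frac{1781}{325928}$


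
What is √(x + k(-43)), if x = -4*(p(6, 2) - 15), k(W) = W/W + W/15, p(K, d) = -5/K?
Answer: √13830/15 ≈ 7.8401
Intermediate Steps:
k(W) = 1 + W/15 (k(W) = 1 + W*(1/15) = 1 + W/15)
x = 190/3 (x = -4*(-5/6 - 15) = -4*(-5*⅙ - 15) = -4*(-⅚ - 15) = -4*(-95/6) = 190/3 ≈ 63.333)
√(x + k(-43)) = √(190/3 + (1 + (1/15)*(-43))) = √(190/3 + (1 - 43/15)) = √(190/3 - 28/15) = √(922/15) = √13830/15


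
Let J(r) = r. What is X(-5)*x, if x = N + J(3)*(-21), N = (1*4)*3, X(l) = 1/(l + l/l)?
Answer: 51/4 ≈ 12.750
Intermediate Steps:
X(l) = 1/(1 + l) (X(l) = 1/(l + 1) = 1/(1 + l))
N = 12 (N = 4*3 = 12)
x = -51 (x = 12 + 3*(-21) = 12 - 63 = -51)
X(-5)*x = -51/(1 - 5) = -51/(-4) = -¼*(-51) = 51/4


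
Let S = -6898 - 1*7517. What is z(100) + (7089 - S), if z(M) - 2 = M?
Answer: 21606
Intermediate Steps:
z(M) = 2 + M
S = -14415 (S = -6898 - 7517 = -14415)
z(100) + (7089 - S) = (2 + 100) + (7089 - 1*(-14415)) = 102 + (7089 + 14415) = 102 + 21504 = 21606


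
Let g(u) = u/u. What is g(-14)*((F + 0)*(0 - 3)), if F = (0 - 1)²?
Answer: -3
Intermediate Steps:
F = 1 (F = (-1)² = 1)
g(u) = 1
g(-14)*((F + 0)*(0 - 3)) = 1*((1 + 0)*(0 - 3)) = 1*(1*(-3)) = 1*(-3) = -3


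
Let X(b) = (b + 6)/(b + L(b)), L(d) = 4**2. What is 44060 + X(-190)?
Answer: 3833312/87 ≈ 44061.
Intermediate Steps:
L(d) = 16
X(b) = (6 + b)/(16 + b) (X(b) = (b + 6)/(b + 16) = (6 + b)/(16 + b))
44060 + X(-190) = 44060 + (6 - 190)/(16 - 190) = 44060 - 184/(-174) = 44060 - 1/174*(-184) = 44060 + 92/87 = 3833312/87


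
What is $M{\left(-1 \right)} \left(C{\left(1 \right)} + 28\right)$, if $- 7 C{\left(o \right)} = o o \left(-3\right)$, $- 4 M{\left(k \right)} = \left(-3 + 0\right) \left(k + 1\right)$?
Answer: $0$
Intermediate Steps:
$M{\left(k \right)} = \frac{3}{4} + \frac{3 k}{4}$ ($M{\left(k \right)} = - \frac{\left(-3 + 0\right) \left(k + 1\right)}{4} = - \frac{\left(-3\right) \left(1 + k\right)}{4} = - \frac{-3 - 3 k}{4} = \frac{3}{4} + \frac{3 k}{4}$)
$C{\left(o \right)} = \frac{3 o^{2}}{7}$ ($C{\left(o \right)} = - \frac{o o \left(-3\right)}{7} = - \frac{o^{2} \left(-3\right)}{7} = - \frac{\left(-3\right) o^{2}}{7} = \frac{3 o^{2}}{7}$)
$M{\left(-1 \right)} \left(C{\left(1 \right)} + 28\right) = \left(\frac{3}{4} + \frac{3}{4} \left(-1\right)\right) \left(\frac{3 \cdot 1^{2}}{7} + 28\right) = \left(\frac{3}{4} - \frac{3}{4}\right) \left(\frac{3}{7} \cdot 1 + 28\right) = 0 \left(\frac{3}{7} + 28\right) = 0 \cdot \frac{199}{7} = 0$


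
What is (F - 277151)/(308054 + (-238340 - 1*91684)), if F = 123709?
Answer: 76721/10985 ≈ 6.9842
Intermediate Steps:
(F - 277151)/(308054 + (-238340 - 1*91684)) = (123709 - 277151)/(308054 + (-238340 - 1*91684)) = -153442/(308054 + (-238340 - 91684)) = -153442/(308054 - 330024) = -153442/(-21970) = -153442*(-1/21970) = 76721/10985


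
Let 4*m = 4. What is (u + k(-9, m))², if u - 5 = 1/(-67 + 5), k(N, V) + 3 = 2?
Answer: 61009/3844 ≈ 15.871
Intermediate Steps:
m = 1 (m = (¼)*4 = 1)
k(N, V) = -1 (k(N, V) = -3 + 2 = -1)
u = 309/62 (u = 5 + 1/(-67 + 5) = 5 + 1/(-62) = 5 - 1/62 = 309/62 ≈ 4.9839)
(u + k(-9, m))² = (309/62 - 1)² = (247/62)² = 61009/3844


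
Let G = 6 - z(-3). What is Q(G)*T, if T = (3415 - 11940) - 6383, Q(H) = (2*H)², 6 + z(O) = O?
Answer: -13417200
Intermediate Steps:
z(O) = -6 + O
G = 15 (G = 6 - (-6 - 3) = 6 - 1*(-9) = 6 + 9 = 15)
Q(H) = 4*H²
T = -14908 (T = -8525 - 6383 = -14908)
Q(G)*T = (4*15²)*(-14908) = (4*225)*(-14908) = 900*(-14908) = -13417200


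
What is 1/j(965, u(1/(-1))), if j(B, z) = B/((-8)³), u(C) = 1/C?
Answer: -512/965 ≈ -0.53057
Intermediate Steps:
j(B, z) = -B/512 (j(B, z) = B/(-512) = B*(-1/512) = -B/512)
1/j(965, u(1/(-1))) = 1/(-1/512*965) = 1/(-965/512) = -512/965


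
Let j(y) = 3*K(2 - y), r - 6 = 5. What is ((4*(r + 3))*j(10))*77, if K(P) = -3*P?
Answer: 310464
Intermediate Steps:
r = 11 (r = 6 + 5 = 11)
j(y) = -18 + 9*y (j(y) = 3*(-3*(2 - y)) = 3*(-6 + 3*y) = -18 + 9*y)
((4*(r + 3))*j(10))*77 = ((4*(11 + 3))*(-18 + 9*10))*77 = ((4*14)*(-18 + 90))*77 = (56*72)*77 = 4032*77 = 310464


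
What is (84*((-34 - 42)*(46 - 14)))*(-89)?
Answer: 18181632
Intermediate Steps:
(84*((-34 - 42)*(46 - 14)))*(-89) = (84*(-76*32))*(-89) = (84*(-2432))*(-89) = -204288*(-89) = 18181632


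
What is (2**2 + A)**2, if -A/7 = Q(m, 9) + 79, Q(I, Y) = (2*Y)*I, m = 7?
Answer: 2047761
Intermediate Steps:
Q(I, Y) = 2*I*Y
A = -1435 (A = -7*(2*7*9 + 79) = -7*(126 + 79) = -7*205 = -1435)
(2**2 + A)**2 = (2**2 - 1435)**2 = (4 - 1435)**2 = (-1431)**2 = 2047761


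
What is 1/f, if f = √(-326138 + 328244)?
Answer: √26/234 ≈ 0.021791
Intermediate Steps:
f = 9*√26 (f = √2106 = 9*√26 ≈ 45.891)
1/f = 1/(9*√26) = √26/234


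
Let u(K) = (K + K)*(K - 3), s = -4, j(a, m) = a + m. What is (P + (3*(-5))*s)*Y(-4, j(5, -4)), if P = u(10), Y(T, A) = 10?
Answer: 2000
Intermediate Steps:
u(K) = 2*K*(-3 + K) (u(K) = (2*K)*(-3 + K) = 2*K*(-3 + K))
P = 140 (P = 2*10*(-3 + 10) = 2*10*7 = 140)
(P + (3*(-5))*s)*Y(-4, j(5, -4)) = (140 + (3*(-5))*(-4))*10 = (140 - 15*(-4))*10 = (140 + 60)*10 = 200*10 = 2000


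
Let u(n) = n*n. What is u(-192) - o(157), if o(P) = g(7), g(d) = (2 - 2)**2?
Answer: 36864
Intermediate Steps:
u(n) = n**2
g(d) = 0 (g(d) = 0**2 = 0)
o(P) = 0
u(-192) - o(157) = (-192)**2 - 1*0 = 36864 + 0 = 36864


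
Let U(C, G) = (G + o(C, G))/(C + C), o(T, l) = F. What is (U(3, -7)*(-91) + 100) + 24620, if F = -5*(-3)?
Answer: 73796/3 ≈ 24599.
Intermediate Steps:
F = 15
o(T, l) = 15
U(C, G) = (15 + G)/(2*C) (U(C, G) = (G + 15)/(C + C) = (15 + G)/((2*C)) = (15 + G)*(1/(2*C)) = (15 + G)/(2*C))
(U(3, -7)*(-91) + 100) + 24620 = (((½)*(15 - 7)/3)*(-91) + 100) + 24620 = (((½)*(⅓)*8)*(-91) + 100) + 24620 = ((4/3)*(-91) + 100) + 24620 = (-364/3 + 100) + 24620 = -64/3 + 24620 = 73796/3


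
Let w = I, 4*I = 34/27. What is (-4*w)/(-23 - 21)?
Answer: 17/594 ≈ 0.028620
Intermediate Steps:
I = 17/54 (I = (34/27)/4 = (34*(1/27))/4 = (¼)*(34/27) = 17/54 ≈ 0.31481)
w = 17/54 ≈ 0.31481
(-4*w)/(-23 - 21) = (-4*17/54)/(-23 - 21) = -34/27/(-44) = -34/27*(-1/44) = 17/594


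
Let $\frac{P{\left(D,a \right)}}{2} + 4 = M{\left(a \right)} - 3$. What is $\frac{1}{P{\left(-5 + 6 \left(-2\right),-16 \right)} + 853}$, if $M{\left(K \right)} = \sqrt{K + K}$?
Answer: $\frac{839}{704049} - \frac{8 i \sqrt{2}}{704049} \approx 0.0011917 - 1.6069 \cdot 10^{-5} i$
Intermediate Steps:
$M{\left(K \right)} = \sqrt{2} \sqrt{K}$ ($M{\left(K \right)} = \sqrt{2 K} = \sqrt{2} \sqrt{K}$)
$P{\left(D,a \right)} = -14 + 2 \sqrt{2} \sqrt{a}$ ($P{\left(D,a \right)} = -8 + 2 \left(\sqrt{2} \sqrt{a} - 3\right) = -8 + 2 \left(-3 + \sqrt{2} \sqrt{a}\right) = -8 + \left(-6 + 2 \sqrt{2} \sqrt{a}\right) = -14 + 2 \sqrt{2} \sqrt{a}$)
$\frac{1}{P{\left(-5 + 6 \left(-2\right),-16 \right)} + 853} = \frac{1}{\left(-14 + 2 \sqrt{2} \sqrt{-16}\right) + 853} = \frac{1}{\left(-14 + 2 \sqrt{2} \cdot 4 i\right) + 853} = \frac{1}{\left(-14 + 8 i \sqrt{2}\right) + 853} = \frac{1}{839 + 8 i \sqrt{2}}$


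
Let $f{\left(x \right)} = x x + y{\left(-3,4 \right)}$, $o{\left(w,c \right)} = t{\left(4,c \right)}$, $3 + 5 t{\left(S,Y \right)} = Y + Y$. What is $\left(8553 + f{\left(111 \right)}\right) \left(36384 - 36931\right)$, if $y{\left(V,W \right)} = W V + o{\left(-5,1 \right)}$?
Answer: $- \frac{57057023}{5} \approx -1.1411 \cdot 10^{7}$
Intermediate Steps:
$t{\left(S,Y \right)} = - \frac{3}{5} + \frac{2 Y}{5}$ ($t{\left(S,Y \right)} = - \frac{3}{5} + \frac{Y + Y}{5} = - \frac{3}{5} + \frac{2 Y}{5}$)
$o{\left(w,c \right)} = - \frac{3}{5} + \frac{2 c}{5}$
$y{\left(V,W \right)} = - \frac{1}{5} + V W$ ($y{\left(V,W \right)} = W V + \left(- \frac{3}{5} + \frac{2}{5} \cdot 1\right) = V W + \left(- \frac{3}{5} + \frac{2}{5}\right) = V W - \frac{1}{5} = - \frac{1}{5} + V W$)
$f{\left(x \right)} = - \frac{61}{5} + x^{2}$ ($f{\left(x \right)} = x x - \frac{61}{5} = x^{2} - \frac{61}{5} = - \frac{61}{5} + x^{2}$)
$\left(8553 + f{\left(111 \right)}\right) \left(36384 - 36931\right) = \left(8553 - \left(\frac{61}{5} - 111^{2}\right)\right) \left(36384 - 36931\right) = \left(8553 + \left(- \frac{61}{5} + 12321\right)\right) \left(-547\right) = \left(8553 + \frac{61544}{5}\right) \left(-547\right) = \frac{104309}{5} \left(-547\right) = - \frac{57057023}{5}$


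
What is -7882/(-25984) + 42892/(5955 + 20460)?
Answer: 94479197/49026240 ≈ 1.9271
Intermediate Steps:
-7882/(-25984) + 42892/(5955 + 20460) = -7882*(-1/25984) + 42892/26415 = 563/1856 + 42892*(1/26415) = 563/1856 + 42892/26415 = 94479197/49026240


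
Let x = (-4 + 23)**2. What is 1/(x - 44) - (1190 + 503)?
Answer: -536680/317 ≈ -1693.0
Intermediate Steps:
x = 361 (x = 19**2 = 361)
1/(x - 44) - (1190 + 503) = 1/(361 - 44) - (1190 + 503) = 1/317 - 1*1693 = 1/317 - 1693 = -536680/317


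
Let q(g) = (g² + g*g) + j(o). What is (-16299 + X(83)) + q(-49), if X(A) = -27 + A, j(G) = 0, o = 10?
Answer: -11441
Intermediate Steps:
q(g) = 2*g² (q(g) = (g² + g*g) + 0 = (g² + g²) + 0 = 2*g² + 0 = 2*g²)
(-16299 + X(83)) + q(-49) = (-16299 + (-27 + 83)) + 2*(-49)² = (-16299 + 56) + 2*2401 = -16243 + 4802 = -11441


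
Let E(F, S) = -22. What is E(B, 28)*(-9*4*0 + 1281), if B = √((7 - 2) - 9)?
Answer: -28182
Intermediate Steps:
B = 2*I (B = √(5 - 9) = √(-4) = 2*I ≈ 2.0*I)
E(B, 28)*(-9*4*0 + 1281) = -22*(-9*4*0 + 1281) = -22*(-36*0 + 1281) = -22*(0 + 1281) = -22*1281 = -28182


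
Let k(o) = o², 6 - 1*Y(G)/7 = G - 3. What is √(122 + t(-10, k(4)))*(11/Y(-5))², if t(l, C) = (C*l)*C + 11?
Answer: 121*I*√2427/9604 ≈ 0.62068*I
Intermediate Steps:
Y(G) = 63 - 7*G (Y(G) = 42 - 7*(G - 3) = 42 - 7*(-3 + G) = 42 + (21 - 7*G) = 63 - 7*G)
t(l, C) = 11 + l*C² (t(l, C) = l*C² + 11 = 11 + l*C²)
√(122 + t(-10, k(4)))*(11/Y(-5))² = √(122 + (11 - 10*(4²)²))*(11/(63 - 7*(-5)))² = √(122 + (11 - 10*16²))*(11/(63 + 35))² = √(122 + (11 - 10*256))*(11/98)² = √(122 + (11 - 2560))*(11*(1/98))² = √(122 - 2549)*(11/98)² = √(-2427)*(121/9604) = (I*√2427)*(121/9604) = 121*I*√2427/9604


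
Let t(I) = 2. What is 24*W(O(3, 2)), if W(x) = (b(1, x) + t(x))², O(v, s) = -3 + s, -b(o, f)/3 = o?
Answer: 24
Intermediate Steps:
b(o, f) = -3*o
W(x) = 1 (W(x) = (-3*1 + 2)² = (-3 + 2)² = (-1)² = 1)
24*W(O(3, 2)) = 24*1 = 24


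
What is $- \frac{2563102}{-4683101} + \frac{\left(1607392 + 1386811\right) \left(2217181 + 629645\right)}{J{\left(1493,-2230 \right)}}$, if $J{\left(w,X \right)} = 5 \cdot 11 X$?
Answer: $- \frac{19959317648223765589}{287191168825} \approx -6.9498 \cdot 10^{7}$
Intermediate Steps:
$J{\left(w,X \right)} = 55 X$
$- \frac{2563102}{-4683101} + \frac{\left(1607392 + 1386811\right) \left(2217181 + 629645\right)}{J{\left(1493,-2230 \right)}} = - \frac{2563102}{-4683101} + \frac{\left(1607392 + 1386811\right) \left(2217181 + 629645\right)}{55 \left(-2230\right)} = \left(-2563102\right) \left(- \frac{1}{4683101}\right) + \frac{2994203 \cdot 2846826}{-122650} = \frac{2563102}{4683101} + 8523974949678 \left(- \frac{1}{122650}\right) = \frac{2563102}{4683101} - \frac{4261987474839}{61325} = - \frac{19959317648223765589}{287191168825}$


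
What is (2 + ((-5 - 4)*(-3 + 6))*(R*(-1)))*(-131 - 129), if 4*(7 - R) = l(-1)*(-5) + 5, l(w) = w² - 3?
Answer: -23335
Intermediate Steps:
l(w) = -3 + w²
R = 13/4 (R = 7 - ((-3 + (-1)²)*(-5) + 5)/4 = 7 - ((-3 + 1)*(-5) + 5)/4 = 7 - (-2*(-5) + 5)/4 = 7 - (10 + 5)/4 = 7 - ¼*15 = 7 - 15/4 = 13/4 ≈ 3.2500)
(2 + ((-5 - 4)*(-3 + 6))*(R*(-1)))*(-131 - 129) = (2 + ((-5 - 4)*(-3 + 6))*((13/4)*(-1)))*(-131 - 129) = (2 - 9*3*(-13/4))*(-260) = (2 - 27*(-13/4))*(-260) = (2 + 351/4)*(-260) = (359/4)*(-260) = -23335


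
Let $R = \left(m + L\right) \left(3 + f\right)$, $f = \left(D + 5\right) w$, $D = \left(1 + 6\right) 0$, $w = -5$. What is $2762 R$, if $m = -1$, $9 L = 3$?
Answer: $\frac{121528}{3} \approx 40509.0$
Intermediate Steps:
$L = \frac{1}{3}$ ($L = \frac{1}{9} \cdot 3 = \frac{1}{3} \approx 0.33333$)
$D = 0$ ($D = 7 \cdot 0 = 0$)
$f = -25$ ($f = \left(0 + 5\right) \left(-5\right) = 5 \left(-5\right) = -25$)
$R = \frac{44}{3}$ ($R = \left(-1 + \frac{1}{3}\right) \left(3 - 25\right) = \left(- \frac{2}{3}\right) \left(-22\right) = \frac{44}{3} \approx 14.667$)
$2762 R = 2762 \cdot \frac{44}{3} = \frac{121528}{3}$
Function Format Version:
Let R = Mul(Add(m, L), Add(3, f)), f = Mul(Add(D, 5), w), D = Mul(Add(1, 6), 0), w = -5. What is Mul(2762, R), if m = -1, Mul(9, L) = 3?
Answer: Rational(121528, 3) ≈ 40509.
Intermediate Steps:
L = Rational(1, 3) (L = Mul(Rational(1, 9), 3) = Rational(1, 3) ≈ 0.33333)
D = 0 (D = Mul(7, 0) = 0)
f = -25 (f = Mul(Add(0, 5), -5) = Mul(5, -5) = -25)
R = Rational(44, 3) (R = Mul(Add(-1, Rational(1, 3)), Add(3, -25)) = Mul(Rational(-2, 3), -22) = Rational(44, 3) ≈ 14.667)
Mul(2762, R) = Mul(2762, Rational(44, 3)) = Rational(121528, 3)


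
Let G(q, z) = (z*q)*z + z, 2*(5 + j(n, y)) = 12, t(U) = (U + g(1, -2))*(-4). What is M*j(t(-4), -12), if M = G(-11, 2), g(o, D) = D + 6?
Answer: -42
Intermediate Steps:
g(o, D) = 6 + D
t(U) = -16 - 4*U (t(U) = (U + (6 - 2))*(-4) = (U + 4)*(-4) = (4 + U)*(-4) = -16 - 4*U)
j(n, y) = 1 (j(n, y) = -5 + (½)*12 = -5 + 6 = 1)
G(q, z) = z + q*z² (G(q, z) = (q*z)*z + z = q*z² + z = z + q*z²)
M = -42 (M = 2*(1 - 11*2) = 2*(1 - 22) = 2*(-21) = -42)
M*j(t(-4), -12) = -42*1 = -42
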